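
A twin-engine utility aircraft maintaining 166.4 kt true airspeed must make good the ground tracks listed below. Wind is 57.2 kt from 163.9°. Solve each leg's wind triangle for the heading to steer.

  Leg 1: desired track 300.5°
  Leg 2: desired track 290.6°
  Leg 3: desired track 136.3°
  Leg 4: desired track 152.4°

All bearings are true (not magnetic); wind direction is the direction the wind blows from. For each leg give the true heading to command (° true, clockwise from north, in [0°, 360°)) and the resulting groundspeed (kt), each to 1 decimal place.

Leg 1: desired track 300.5°; wind correction -13.7° → command heading 286.8°, groundspeed 203.3 kt
Leg 2: desired track 290.6°; wind correction -16.0° → command heading 274.6°, groundspeed 194.1 kt
Leg 3: desired track 136.3°; wind correction +9.2° → command heading 145.5°, groundspeed 113.6 kt
Leg 4: desired track 152.4°; wind correction +3.9° → command heading 156.3°, groundspeed 110.0 kt

Leg 1: heading=286.8°, groundspeed=203.3 kt
Leg 2: heading=274.6°, groundspeed=194.1 kt
Leg 3: heading=145.5°, groundspeed=113.6 kt
Leg 4: heading=156.3°, groundspeed=110.0 kt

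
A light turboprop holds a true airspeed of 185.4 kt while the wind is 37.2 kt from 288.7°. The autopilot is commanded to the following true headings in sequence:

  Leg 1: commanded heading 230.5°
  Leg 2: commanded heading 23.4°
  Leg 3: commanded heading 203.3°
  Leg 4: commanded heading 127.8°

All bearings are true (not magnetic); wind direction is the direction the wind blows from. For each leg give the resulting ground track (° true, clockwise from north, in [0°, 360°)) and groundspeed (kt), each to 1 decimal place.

Leg 1: heading 230.5°; drift -10.8° → track 219.7°, groundspeed 168.8 kt
Leg 2: heading 23.4°; drift +11.1° → track 34.5°, groundspeed 192.1 kt
Leg 3: heading 203.3°; drift -11.5° → track 191.8°, groundspeed 186.1 kt
Leg 4: heading 127.8°; drift -3.2° → track 124.6°, groundspeed 220.9 kt

Leg 1: track=219.7°, groundspeed=168.8 kt
Leg 2: track=34.5°, groundspeed=192.1 kt
Leg 3: track=191.8°, groundspeed=186.1 kt
Leg 4: track=124.6°, groundspeed=220.9 kt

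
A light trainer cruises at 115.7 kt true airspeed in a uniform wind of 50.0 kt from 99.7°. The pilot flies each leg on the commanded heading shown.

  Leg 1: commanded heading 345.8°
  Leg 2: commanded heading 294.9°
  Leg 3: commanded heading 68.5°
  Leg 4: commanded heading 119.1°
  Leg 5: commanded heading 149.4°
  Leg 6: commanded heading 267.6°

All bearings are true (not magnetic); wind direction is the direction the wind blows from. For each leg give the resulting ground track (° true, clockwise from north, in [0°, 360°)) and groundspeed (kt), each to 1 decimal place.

Leg 1: track=327.2°, groundspeed=143.4 kt
Leg 2: track=290.3°, groundspeed=164.5 kt
Leg 3: track=48.9°, groundspeed=77.4 kt
Leg 4: track=132.7°, groundspeed=70.5 kt
Leg 5: track=174.0°, groundspeed=91.7 kt
Leg 6: track=271.2°, groundspeed=164.9 kt

Leg 1: heading 345.8°; drift -18.6° → track 327.2°, groundspeed 143.4 kt
Leg 2: heading 294.9°; drift -4.6° → track 290.3°, groundspeed 164.5 kt
Leg 3: heading 68.5°; drift -19.6° → track 48.9°, groundspeed 77.4 kt
Leg 4: heading 119.1°; drift +13.6° → track 132.7°, groundspeed 70.5 kt
Leg 5: heading 149.4°; drift +24.6° → track 174.0°, groundspeed 91.7 kt
Leg 6: heading 267.6°; drift +3.6° → track 271.2°, groundspeed 164.9 kt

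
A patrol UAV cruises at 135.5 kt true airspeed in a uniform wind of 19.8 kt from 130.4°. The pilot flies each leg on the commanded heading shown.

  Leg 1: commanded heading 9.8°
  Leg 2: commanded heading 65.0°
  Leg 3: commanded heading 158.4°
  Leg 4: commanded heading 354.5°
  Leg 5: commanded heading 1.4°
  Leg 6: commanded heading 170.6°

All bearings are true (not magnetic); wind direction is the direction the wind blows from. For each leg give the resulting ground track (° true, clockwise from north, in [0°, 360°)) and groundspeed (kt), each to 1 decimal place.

Leg 1: heading 9.8°; drift -6.7° → track 3.1°, groundspeed 146.6 kt
Leg 2: heading 65.0°; drift -8.1° → track 56.9°, groundspeed 128.5 kt
Leg 3: heading 158.4°; drift +4.5° → track 162.9°, groundspeed 118.4 kt
Leg 4: heading 354.5°; drift -5.3° → track 349.2°, groundspeed 150.4 kt
Leg 5: heading 1.4°; drift -5.9° → track 355.5°, groundspeed 148.8 kt
Leg 6: heading 170.6°; drift +6.1° → track 176.7°, groundspeed 121.1 kt

Leg 1: track=3.1°, groundspeed=146.6 kt
Leg 2: track=56.9°, groundspeed=128.5 kt
Leg 3: track=162.9°, groundspeed=118.4 kt
Leg 4: track=349.2°, groundspeed=150.4 kt
Leg 5: track=355.5°, groundspeed=148.8 kt
Leg 6: track=176.7°, groundspeed=121.1 kt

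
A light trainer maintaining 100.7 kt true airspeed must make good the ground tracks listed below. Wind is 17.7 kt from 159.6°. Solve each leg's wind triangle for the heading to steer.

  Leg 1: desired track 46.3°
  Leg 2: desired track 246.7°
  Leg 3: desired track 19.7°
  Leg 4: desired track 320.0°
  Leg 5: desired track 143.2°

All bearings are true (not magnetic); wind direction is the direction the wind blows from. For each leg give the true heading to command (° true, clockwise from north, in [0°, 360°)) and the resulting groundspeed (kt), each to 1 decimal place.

Leg 1: desired track 46.3°; wind correction +9.3° → command heading 55.6°, groundspeed 106.4 kt
Leg 2: desired track 246.7°; wind correction -10.1° → command heading 236.6°, groundspeed 98.2 kt
Leg 3: desired track 19.7°; wind correction +6.5° → command heading 26.2°, groundspeed 113.6 kt
Leg 4: desired track 320.0°; wind correction -3.4° → command heading 316.6°, groundspeed 117.2 kt
Leg 5: desired track 143.2°; wind correction +2.8° → command heading 146.0°, groundspeed 83.6 kt

Leg 1: heading=55.6°, groundspeed=106.4 kt
Leg 2: heading=236.6°, groundspeed=98.2 kt
Leg 3: heading=26.2°, groundspeed=113.6 kt
Leg 4: heading=316.6°, groundspeed=117.2 kt
Leg 5: heading=146.0°, groundspeed=83.6 kt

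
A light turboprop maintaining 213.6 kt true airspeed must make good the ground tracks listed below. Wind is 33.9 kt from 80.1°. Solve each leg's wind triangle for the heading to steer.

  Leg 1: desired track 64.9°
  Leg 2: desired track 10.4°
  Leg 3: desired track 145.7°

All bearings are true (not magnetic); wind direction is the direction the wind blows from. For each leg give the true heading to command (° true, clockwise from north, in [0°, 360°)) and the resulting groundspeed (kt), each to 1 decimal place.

Leg 1: desired track 64.9°; wind correction +2.4° → command heading 67.3°, groundspeed 180.7 kt
Leg 2: desired track 10.4°; wind correction +8.6° → command heading 19.0°, groundspeed 199.5 kt
Leg 3: desired track 145.7°; wind correction -8.3° → command heading 137.4°, groundspeed 197.4 kt

Leg 1: heading=67.3°, groundspeed=180.7 kt
Leg 2: heading=19.0°, groundspeed=199.5 kt
Leg 3: heading=137.4°, groundspeed=197.4 kt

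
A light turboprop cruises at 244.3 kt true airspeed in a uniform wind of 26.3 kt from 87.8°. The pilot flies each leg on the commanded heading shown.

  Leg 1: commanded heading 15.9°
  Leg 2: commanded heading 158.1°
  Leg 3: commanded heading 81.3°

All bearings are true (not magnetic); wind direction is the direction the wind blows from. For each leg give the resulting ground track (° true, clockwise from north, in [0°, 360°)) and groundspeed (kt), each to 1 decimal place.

Leg 1: heading 15.9°; drift -6.0° → track 9.9°, groundspeed 237.4 kt
Leg 2: heading 158.1°; drift +6.0° → track 164.1°, groundspeed 236.7 kt
Leg 3: heading 81.3°; drift -0.8° → track 80.5°, groundspeed 218.2 kt

Leg 1: track=9.9°, groundspeed=237.4 kt
Leg 2: track=164.1°, groundspeed=236.7 kt
Leg 3: track=80.5°, groundspeed=218.2 kt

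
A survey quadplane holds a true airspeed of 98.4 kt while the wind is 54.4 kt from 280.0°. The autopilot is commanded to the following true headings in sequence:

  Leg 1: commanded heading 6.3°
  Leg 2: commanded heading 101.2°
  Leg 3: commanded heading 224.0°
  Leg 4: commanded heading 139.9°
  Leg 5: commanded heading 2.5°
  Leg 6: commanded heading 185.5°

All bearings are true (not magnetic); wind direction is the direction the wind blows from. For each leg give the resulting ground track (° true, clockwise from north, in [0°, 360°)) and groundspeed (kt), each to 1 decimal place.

Leg 1: track=36.1°, groundspeed=109.3 kt
Leg 2: track=100.8°, groundspeed=152.8 kt
Leg 3: track=190.4°, groundspeed=81.6 kt
Leg 4: track=125.9°, groundspeed=144.4 kt
Leg 5: track=33.1°, groundspeed=106.0 kt
Leg 6: track=157.7°, groundspeed=116.1 kt

Leg 1: heading 6.3°; drift +29.8° → track 36.1°, groundspeed 109.3 kt
Leg 2: heading 101.2°; drift -0.4° → track 100.8°, groundspeed 152.8 kt
Leg 3: heading 224.0°; drift -33.6° → track 190.4°, groundspeed 81.6 kt
Leg 4: heading 139.9°; drift -14.0° → track 125.9°, groundspeed 144.4 kt
Leg 5: heading 2.5°; drift +30.6° → track 33.1°, groundspeed 106.0 kt
Leg 6: heading 185.5°; drift -27.8° → track 157.7°, groundspeed 116.1 kt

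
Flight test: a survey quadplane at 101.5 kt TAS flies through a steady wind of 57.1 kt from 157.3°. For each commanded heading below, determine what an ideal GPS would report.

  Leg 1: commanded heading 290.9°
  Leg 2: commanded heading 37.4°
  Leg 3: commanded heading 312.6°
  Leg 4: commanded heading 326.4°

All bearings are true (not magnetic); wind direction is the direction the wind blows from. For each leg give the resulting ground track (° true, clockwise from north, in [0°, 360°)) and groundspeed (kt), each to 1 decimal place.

Leg 1: heading 290.9°; drift +16.4° → track 307.3°, groundspeed 146.8 kt
Leg 2: heading 37.4°; drift -20.9° → track 16.5°, groundspeed 139.1 kt
Leg 3: heading 312.6°; drift +8.8° → track 321.4°, groundspeed 155.2 kt
Leg 4: heading 326.4°; drift +3.9° → track 330.3°, groundspeed 157.9 kt

Leg 1: track=307.3°, groundspeed=146.8 kt
Leg 2: track=16.5°, groundspeed=139.1 kt
Leg 3: track=321.4°, groundspeed=155.2 kt
Leg 4: track=330.3°, groundspeed=157.9 kt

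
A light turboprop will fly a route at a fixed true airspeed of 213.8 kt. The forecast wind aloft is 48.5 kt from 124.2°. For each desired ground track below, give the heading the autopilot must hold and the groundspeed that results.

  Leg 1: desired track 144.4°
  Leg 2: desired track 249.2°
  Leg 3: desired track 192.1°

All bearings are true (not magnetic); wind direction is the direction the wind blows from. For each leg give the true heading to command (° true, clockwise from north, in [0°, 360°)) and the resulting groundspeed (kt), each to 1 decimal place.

Leg 1: desired track 144.4°; wind correction -4.5° → command heading 139.9°, groundspeed 167.6 kt
Leg 2: desired track 249.2°; wind correction -10.7° → command heading 238.5°, groundspeed 237.9 kt
Leg 3: desired track 192.1°; wind correction -12.1° → command heading 180.0°, groundspeed 190.8 kt

Leg 1: heading=139.9°, groundspeed=167.6 kt
Leg 2: heading=238.5°, groundspeed=237.9 kt
Leg 3: heading=180.0°, groundspeed=190.8 kt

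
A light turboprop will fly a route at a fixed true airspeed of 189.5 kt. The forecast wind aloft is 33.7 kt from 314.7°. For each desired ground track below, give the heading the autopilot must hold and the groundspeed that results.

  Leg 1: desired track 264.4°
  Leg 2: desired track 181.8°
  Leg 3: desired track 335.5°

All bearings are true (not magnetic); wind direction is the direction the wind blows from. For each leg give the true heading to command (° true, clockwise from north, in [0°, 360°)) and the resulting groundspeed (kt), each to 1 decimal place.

Leg 1: heading=272.3°, groundspeed=166.2 kt
Leg 2: heading=189.3°, groundspeed=210.8 kt
Leg 3: heading=331.9°, groundspeed=157.6 kt

Leg 1: desired track 264.4°; wind correction +7.9° → command heading 272.3°, groundspeed 166.2 kt
Leg 2: desired track 181.8°; wind correction +7.5° → command heading 189.3°, groundspeed 210.8 kt
Leg 3: desired track 335.5°; wind correction -3.6° → command heading 331.9°, groundspeed 157.6 kt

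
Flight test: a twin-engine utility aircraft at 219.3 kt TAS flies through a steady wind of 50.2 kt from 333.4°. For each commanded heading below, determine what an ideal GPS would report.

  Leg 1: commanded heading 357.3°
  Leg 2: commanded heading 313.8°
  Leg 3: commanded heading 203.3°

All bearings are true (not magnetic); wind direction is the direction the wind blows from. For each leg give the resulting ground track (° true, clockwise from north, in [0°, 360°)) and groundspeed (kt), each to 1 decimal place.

Leg 1: heading 357.3°; drift +6.7° → track 4.0°, groundspeed 174.6 kt
Leg 2: heading 313.8°; drift -5.6° → track 308.2°, groundspeed 172.8 kt
Leg 3: heading 203.3°; drift -8.7° → track 194.6°, groundspeed 254.5 kt

Leg 1: track=4.0°, groundspeed=174.6 kt
Leg 2: track=308.2°, groundspeed=172.8 kt
Leg 3: track=194.6°, groundspeed=254.5 kt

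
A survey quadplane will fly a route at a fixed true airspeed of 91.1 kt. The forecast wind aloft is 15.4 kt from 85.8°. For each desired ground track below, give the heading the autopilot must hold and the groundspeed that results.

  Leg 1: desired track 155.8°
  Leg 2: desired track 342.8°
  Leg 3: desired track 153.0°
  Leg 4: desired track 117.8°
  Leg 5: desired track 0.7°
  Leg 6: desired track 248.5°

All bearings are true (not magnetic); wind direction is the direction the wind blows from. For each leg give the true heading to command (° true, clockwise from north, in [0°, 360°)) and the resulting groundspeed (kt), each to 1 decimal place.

Leg 1: desired track 155.8°; wind correction -9.1° → command heading 146.7°, groundspeed 84.7 kt
Leg 2: desired track 342.8°; wind correction +9.5° → command heading 352.3°, groundspeed 93.3 kt
Leg 3: desired track 153.0°; wind correction -9.0° → command heading 144.0°, groundspeed 84.0 kt
Leg 4: desired track 117.8°; wind correction -5.1° → command heading 112.7°, groundspeed 77.7 kt
Leg 5: desired track 0.7°; wind correction +9.7° → command heading 10.4°, groundspeed 88.5 kt
Leg 6: desired track 248.5°; wind correction -2.9° → command heading 245.6°, groundspeed 105.7 kt

Leg 1: heading=146.7°, groundspeed=84.7 kt
Leg 2: heading=352.3°, groundspeed=93.3 kt
Leg 3: heading=144.0°, groundspeed=84.0 kt
Leg 4: heading=112.7°, groundspeed=77.7 kt
Leg 5: heading=10.4°, groundspeed=88.5 kt
Leg 6: heading=245.6°, groundspeed=105.7 kt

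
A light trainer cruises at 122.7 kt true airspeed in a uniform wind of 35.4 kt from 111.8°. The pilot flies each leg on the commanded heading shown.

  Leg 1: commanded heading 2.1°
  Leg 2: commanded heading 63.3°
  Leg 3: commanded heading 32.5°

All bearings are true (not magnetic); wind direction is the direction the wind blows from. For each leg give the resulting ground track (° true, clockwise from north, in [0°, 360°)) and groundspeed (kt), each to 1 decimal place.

Leg 1: track=348.2°, groundspeed=138.7 kt
Leg 2: track=48.3°, groundspeed=102.7 kt
Leg 3: track=15.8°, groundspeed=121.2 kt

Leg 1: heading 2.1°; drift -13.9° → track 348.2°, groundspeed 138.7 kt
Leg 2: heading 63.3°; drift -15.0° → track 48.3°, groundspeed 102.7 kt
Leg 3: heading 32.5°; drift -16.7° → track 15.8°, groundspeed 121.2 kt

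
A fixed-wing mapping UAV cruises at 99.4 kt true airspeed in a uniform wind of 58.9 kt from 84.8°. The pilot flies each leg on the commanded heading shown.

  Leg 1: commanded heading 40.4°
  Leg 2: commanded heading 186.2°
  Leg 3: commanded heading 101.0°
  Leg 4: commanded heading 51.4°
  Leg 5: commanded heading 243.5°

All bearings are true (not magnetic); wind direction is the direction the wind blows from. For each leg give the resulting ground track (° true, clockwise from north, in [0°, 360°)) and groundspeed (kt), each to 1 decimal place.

Leg 1: track=4.7°, groundspeed=70.6 kt
Leg 2: track=213.7°, groundspeed=125.2 kt
Leg 3: track=122.0°, groundspeed=45.9 kt
Leg 4: track=18.6°, groundspeed=59.8 kt
Leg 5: track=251.4°, groundspeed=155.8 kt

Leg 1: heading 40.4°; drift -35.7° → track 4.7°, groundspeed 70.6 kt
Leg 2: heading 186.2°; drift +27.5° → track 213.7°, groundspeed 125.2 kt
Leg 3: heading 101.0°; drift +21.0° → track 122.0°, groundspeed 45.9 kt
Leg 4: heading 51.4°; drift -32.8° → track 18.6°, groundspeed 59.8 kt
Leg 5: heading 243.5°; drift +7.9° → track 251.4°, groundspeed 155.8 kt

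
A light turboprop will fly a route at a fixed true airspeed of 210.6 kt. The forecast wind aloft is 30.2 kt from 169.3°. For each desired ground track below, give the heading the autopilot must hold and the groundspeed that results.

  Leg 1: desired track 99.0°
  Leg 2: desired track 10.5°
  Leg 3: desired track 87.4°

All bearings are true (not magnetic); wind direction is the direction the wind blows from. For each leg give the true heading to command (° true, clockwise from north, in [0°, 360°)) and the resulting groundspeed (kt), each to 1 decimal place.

Leg 1: desired track 99.0°; wind correction +7.8° → command heading 106.8°, groundspeed 198.5 kt
Leg 2: desired track 10.5°; wind correction +3.0° → command heading 13.5°, groundspeed 238.5 kt
Leg 3: desired track 87.4°; wind correction +8.2° → command heading 95.6°, groundspeed 204.2 kt

Leg 1: heading=106.8°, groundspeed=198.5 kt
Leg 2: heading=13.5°, groundspeed=238.5 kt
Leg 3: heading=95.6°, groundspeed=204.2 kt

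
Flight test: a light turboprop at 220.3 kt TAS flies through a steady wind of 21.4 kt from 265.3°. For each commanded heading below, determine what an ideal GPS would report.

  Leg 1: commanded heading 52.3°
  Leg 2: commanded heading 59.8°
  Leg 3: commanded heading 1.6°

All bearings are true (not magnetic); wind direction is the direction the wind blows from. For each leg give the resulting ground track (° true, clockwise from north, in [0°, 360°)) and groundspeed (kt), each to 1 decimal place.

Leg 1: heading 52.3°; drift +2.8° → track 55.1°, groundspeed 238.5 kt
Leg 2: heading 59.8°; drift +2.2° → track 62.0°, groundspeed 239.8 kt
Leg 3: heading 1.6°; drift +5.5° → track 7.1°, groundspeed 223.7 kt

Leg 1: track=55.1°, groundspeed=238.5 kt
Leg 2: track=62.0°, groundspeed=239.8 kt
Leg 3: track=7.1°, groundspeed=223.7 kt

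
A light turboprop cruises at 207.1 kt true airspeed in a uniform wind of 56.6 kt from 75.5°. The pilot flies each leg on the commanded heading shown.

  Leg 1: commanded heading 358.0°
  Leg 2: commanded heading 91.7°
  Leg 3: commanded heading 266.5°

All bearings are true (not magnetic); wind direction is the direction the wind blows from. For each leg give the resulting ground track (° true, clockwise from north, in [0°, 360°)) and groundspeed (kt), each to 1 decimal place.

Leg 1: track=342.2°, groundspeed=202.5 kt
Leg 2: track=97.6°, groundspeed=153.6 kt
Leg 3: track=264.1°, groundspeed=262.9 kt

Leg 1: heading 358.0°; drift -15.8° → track 342.2°, groundspeed 202.5 kt
Leg 2: heading 91.7°; drift +5.9° → track 97.6°, groundspeed 153.6 kt
Leg 3: heading 266.5°; drift -2.4° → track 264.1°, groundspeed 262.9 kt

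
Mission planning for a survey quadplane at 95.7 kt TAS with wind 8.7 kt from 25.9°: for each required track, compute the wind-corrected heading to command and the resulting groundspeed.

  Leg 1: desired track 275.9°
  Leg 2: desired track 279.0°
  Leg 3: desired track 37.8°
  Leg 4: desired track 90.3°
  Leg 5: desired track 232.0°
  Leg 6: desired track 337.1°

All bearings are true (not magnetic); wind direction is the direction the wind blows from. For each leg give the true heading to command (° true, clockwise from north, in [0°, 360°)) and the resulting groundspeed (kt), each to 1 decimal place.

Leg 1: heading=280.8°, groundspeed=98.3 kt
Leg 2: heading=284.0°, groundspeed=97.9 kt
Leg 3: heading=36.7°, groundspeed=87.2 kt
Leg 4: heading=85.6°, groundspeed=91.6 kt
Leg 5: heading=234.3°, groundspeed=103.4 kt
Leg 6: heading=341.0°, groundspeed=89.7 kt

Leg 1: desired track 275.9°; wind correction +4.9° → command heading 280.8°, groundspeed 98.3 kt
Leg 2: desired track 279.0°; wind correction +5.0° → command heading 284.0°, groundspeed 97.9 kt
Leg 3: desired track 37.8°; wind correction -1.1° → command heading 36.7°, groundspeed 87.2 kt
Leg 4: desired track 90.3°; wind correction -4.7° → command heading 85.6°, groundspeed 91.6 kt
Leg 5: desired track 232.0°; wind correction +2.3° → command heading 234.3°, groundspeed 103.4 kt
Leg 6: desired track 337.1°; wind correction +3.9° → command heading 341.0°, groundspeed 89.7 kt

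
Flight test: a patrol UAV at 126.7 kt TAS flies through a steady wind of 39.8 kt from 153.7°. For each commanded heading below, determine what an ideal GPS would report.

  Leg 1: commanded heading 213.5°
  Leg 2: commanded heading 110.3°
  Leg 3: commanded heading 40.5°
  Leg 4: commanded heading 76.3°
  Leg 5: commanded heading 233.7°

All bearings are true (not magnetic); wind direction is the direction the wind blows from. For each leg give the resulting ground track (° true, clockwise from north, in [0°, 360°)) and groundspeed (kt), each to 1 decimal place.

Leg 1: heading 213.5°; drift +17.9° → track 231.4°, groundspeed 112.1 kt
Leg 2: heading 110.3°; drift -15.6° → track 94.7°, groundspeed 101.5 kt
Leg 3: heading 40.5°; drift -14.4° → track 26.1°, groundspeed 147.0 kt
Leg 4: heading 76.3°; drift -18.2° → track 58.1°, groundspeed 124.2 kt
Leg 5: heading 233.7°; drift +18.1° → track 251.8°, groundspeed 126.0 kt

Leg 1: track=231.4°, groundspeed=112.1 kt
Leg 2: track=94.7°, groundspeed=101.5 kt
Leg 3: track=26.1°, groundspeed=147.0 kt
Leg 4: track=58.1°, groundspeed=124.2 kt
Leg 5: track=251.8°, groundspeed=126.0 kt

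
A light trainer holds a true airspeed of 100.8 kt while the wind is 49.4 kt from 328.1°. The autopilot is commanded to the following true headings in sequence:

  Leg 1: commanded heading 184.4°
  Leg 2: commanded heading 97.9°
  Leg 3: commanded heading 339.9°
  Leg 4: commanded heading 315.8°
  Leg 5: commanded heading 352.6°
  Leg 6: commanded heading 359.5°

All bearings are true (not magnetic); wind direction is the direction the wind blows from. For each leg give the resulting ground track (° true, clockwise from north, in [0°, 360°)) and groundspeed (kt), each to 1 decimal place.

Leg 1: heading 184.4°; drift -11.7° → track 172.7°, groundspeed 143.6 kt
Leg 2: heading 97.9°; drift +16.0° → track 113.9°, groundspeed 137.8 kt
Leg 3: heading 339.9°; drift +10.9° → track 350.8°, groundspeed 53.4 kt
Leg 4: heading 315.8°; drift -11.3° → track 304.5°, groundspeed 53.6 kt
Leg 5: heading 352.6°; drift +20.1° → track 12.7°, groundspeed 59.5 kt
Leg 6: heading 359.5°; drift +23.7° → track 23.2°, groundspeed 64.0 kt

Leg 1: track=172.7°, groundspeed=143.6 kt
Leg 2: track=113.9°, groundspeed=137.8 kt
Leg 3: track=350.8°, groundspeed=53.4 kt
Leg 4: track=304.5°, groundspeed=53.6 kt
Leg 5: track=12.7°, groundspeed=59.5 kt
Leg 6: track=23.2°, groundspeed=64.0 kt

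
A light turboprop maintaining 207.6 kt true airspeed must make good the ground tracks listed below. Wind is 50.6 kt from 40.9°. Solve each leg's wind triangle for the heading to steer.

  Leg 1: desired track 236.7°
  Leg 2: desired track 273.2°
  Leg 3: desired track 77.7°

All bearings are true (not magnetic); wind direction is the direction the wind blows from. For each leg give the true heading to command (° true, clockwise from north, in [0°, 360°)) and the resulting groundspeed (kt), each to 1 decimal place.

Leg 1: desired track 236.7°; wind correction +3.8° → command heading 240.5°, groundspeed 255.8 kt
Leg 2: desired track 273.2°; wind correction +11.1° → command heading 284.3°, groundspeed 234.6 kt
Leg 3: desired track 77.7°; wind correction -8.4° → command heading 69.3°, groundspeed 164.9 kt

Leg 1: heading=240.5°, groundspeed=255.8 kt
Leg 2: heading=284.3°, groundspeed=234.6 kt
Leg 3: heading=69.3°, groundspeed=164.9 kt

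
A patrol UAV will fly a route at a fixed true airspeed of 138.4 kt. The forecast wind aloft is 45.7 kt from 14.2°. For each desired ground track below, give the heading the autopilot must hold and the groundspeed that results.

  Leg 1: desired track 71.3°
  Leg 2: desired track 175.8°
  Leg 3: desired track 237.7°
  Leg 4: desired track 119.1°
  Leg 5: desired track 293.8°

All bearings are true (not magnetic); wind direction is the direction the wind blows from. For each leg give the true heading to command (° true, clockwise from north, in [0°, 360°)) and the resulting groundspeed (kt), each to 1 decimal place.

Leg 1: desired track 71.3°; wind correction -16.1° → command heading 55.2°, groundspeed 108.2 kt
Leg 2: desired track 175.8°; wind correction -6.0° → command heading 169.8°, groundspeed 181.0 kt
Leg 3: desired track 237.7°; wind correction +13.1° → command heading 250.8°, groundspeed 167.9 kt
Leg 4: desired track 119.1°; wind correction -18.6° → command heading 100.5°, groundspeed 142.9 kt
Leg 5: desired track 293.8°; wind correction +19.0° → command heading 312.8°, groundspeed 123.2 kt

Leg 1: heading=55.2°, groundspeed=108.2 kt
Leg 2: heading=169.8°, groundspeed=181.0 kt
Leg 3: heading=250.8°, groundspeed=167.9 kt
Leg 4: heading=100.5°, groundspeed=142.9 kt
Leg 5: heading=312.8°, groundspeed=123.2 kt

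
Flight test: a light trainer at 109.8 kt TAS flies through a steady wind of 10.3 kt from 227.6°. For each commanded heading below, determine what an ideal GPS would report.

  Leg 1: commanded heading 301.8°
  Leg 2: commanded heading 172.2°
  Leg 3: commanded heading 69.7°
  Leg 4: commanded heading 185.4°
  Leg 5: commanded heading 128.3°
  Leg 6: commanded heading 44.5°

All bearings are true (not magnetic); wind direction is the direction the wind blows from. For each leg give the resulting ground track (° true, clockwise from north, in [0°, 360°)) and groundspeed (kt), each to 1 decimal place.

Leg 1: track=307.1°, groundspeed=107.5 kt
Leg 2: track=167.5°, groundspeed=104.3 kt
Leg 3: track=67.8°, groundspeed=119.4 kt
Leg 4: track=181.5°, groundspeed=102.4 kt
Leg 5: track=123.1°, groundspeed=111.9 kt
Leg 6: track=44.8°, groundspeed=120.1 kt

Leg 1: heading 301.8°; drift +5.3° → track 307.1°, groundspeed 107.5 kt
Leg 2: heading 172.2°; drift -4.7° → track 167.5°, groundspeed 104.3 kt
Leg 3: heading 69.7°; drift -1.9° → track 67.8°, groundspeed 119.4 kt
Leg 4: heading 185.4°; drift -3.9° → track 181.5°, groundspeed 102.4 kt
Leg 5: heading 128.3°; drift -5.2° → track 123.1°, groundspeed 111.9 kt
Leg 6: heading 44.5°; drift +0.3° → track 44.8°, groundspeed 120.1 kt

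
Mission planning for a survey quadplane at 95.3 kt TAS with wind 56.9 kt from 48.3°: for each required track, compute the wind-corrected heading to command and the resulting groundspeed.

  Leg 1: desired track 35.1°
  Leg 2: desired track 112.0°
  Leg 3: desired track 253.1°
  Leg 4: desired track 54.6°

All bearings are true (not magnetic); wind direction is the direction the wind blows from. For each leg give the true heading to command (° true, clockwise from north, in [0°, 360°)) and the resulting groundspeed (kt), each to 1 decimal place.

Leg 1: desired track 35.1°; wind correction +7.8° → command heading 42.9°, groundspeed 39.0 kt
Leg 2: desired track 112.0°; wind correction -32.4° → command heading 79.6°, groundspeed 55.3 kt
Leg 3: desired track 253.1°; wind correction +14.5° → command heading 267.6°, groundspeed 143.9 kt
Leg 4: desired track 54.6°; wind correction -3.8° → command heading 50.8°, groundspeed 38.5 kt

Leg 1: heading=42.9°, groundspeed=39.0 kt
Leg 2: heading=79.6°, groundspeed=55.3 kt
Leg 3: heading=267.6°, groundspeed=143.9 kt
Leg 4: heading=50.8°, groundspeed=38.5 kt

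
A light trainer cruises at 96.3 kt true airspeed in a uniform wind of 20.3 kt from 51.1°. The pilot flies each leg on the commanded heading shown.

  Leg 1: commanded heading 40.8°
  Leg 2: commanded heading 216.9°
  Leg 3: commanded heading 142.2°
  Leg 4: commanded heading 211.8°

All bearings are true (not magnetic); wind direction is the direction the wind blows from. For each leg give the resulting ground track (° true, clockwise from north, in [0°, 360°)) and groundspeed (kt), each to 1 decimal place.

Leg 1: track=38.1°, groundspeed=76.4 kt
Leg 2: track=219.4°, groundspeed=116.1 kt
Leg 3: track=154.1°, groundspeed=98.8 kt
Leg 4: track=215.1°, groundspeed=115.7 kt

Leg 1: heading 40.8°; drift -2.7° → track 38.1°, groundspeed 76.4 kt
Leg 2: heading 216.9°; drift +2.5° → track 219.4°, groundspeed 116.1 kt
Leg 3: heading 142.2°; drift +11.9° → track 154.1°, groundspeed 98.8 kt
Leg 4: heading 211.8°; drift +3.3° → track 215.1°, groundspeed 115.7 kt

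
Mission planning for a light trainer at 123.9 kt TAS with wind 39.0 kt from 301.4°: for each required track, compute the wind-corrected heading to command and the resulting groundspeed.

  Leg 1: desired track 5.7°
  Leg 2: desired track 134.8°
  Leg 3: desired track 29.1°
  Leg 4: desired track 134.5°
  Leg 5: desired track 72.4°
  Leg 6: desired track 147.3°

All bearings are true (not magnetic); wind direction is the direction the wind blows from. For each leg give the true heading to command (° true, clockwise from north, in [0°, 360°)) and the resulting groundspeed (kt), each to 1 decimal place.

Leg 1: heading=349.2°, groundspeed=101.9 kt
Leg 2: heading=139.0°, groundspeed=161.5 kt
Leg 3: heading=10.8°, groundspeed=116.0 kt
Leg 4: heading=138.6°, groundspeed=161.6 kt
Leg 5: heading=58.7°, groundspeed=145.9 kt
Leg 6: heading=155.2°, groundspeed=157.8 kt

Leg 1: desired track 5.7°; wind correction -16.5° → command heading 349.2°, groundspeed 101.9 kt
Leg 2: desired track 134.8°; wind correction +4.2° → command heading 139.0°, groundspeed 161.5 kt
Leg 3: desired track 29.1°; wind correction -18.3° → command heading 10.8°, groundspeed 116.0 kt
Leg 4: desired track 134.5°; wind correction +4.1° → command heading 138.6°, groundspeed 161.6 kt
Leg 5: desired track 72.4°; wind correction -13.7° → command heading 58.7°, groundspeed 145.9 kt
Leg 6: desired track 147.3°; wind correction +7.9° → command heading 155.2°, groundspeed 157.8 kt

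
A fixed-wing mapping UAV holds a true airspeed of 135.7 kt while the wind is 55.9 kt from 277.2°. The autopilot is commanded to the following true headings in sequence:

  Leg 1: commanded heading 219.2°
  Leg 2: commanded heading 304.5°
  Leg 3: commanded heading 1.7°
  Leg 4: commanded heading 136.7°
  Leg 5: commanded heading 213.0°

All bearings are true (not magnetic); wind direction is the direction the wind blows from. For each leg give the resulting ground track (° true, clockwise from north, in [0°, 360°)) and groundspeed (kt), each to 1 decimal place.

Leg 1: heading 219.2°; drift -24.1° → track 195.1°, groundspeed 116.2 kt
Leg 2: heading 304.5°; drift +16.6° → track 321.1°, groundspeed 89.8 kt
Leg 3: heading 1.7°; drift +23.1° → track 24.8°, groundspeed 141.7 kt
Leg 4: heading 136.7°; drift -11.2° → track 125.5°, groundspeed 182.3 kt
Leg 5: heading 213.0°; drift -24.3° → track 188.7°, groundspeed 122.2 kt

Leg 1: track=195.1°, groundspeed=116.2 kt
Leg 2: track=321.1°, groundspeed=89.8 kt
Leg 3: track=24.8°, groundspeed=141.7 kt
Leg 4: track=125.5°, groundspeed=182.3 kt
Leg 5: track=188.7°, groundspeed=122.2 kt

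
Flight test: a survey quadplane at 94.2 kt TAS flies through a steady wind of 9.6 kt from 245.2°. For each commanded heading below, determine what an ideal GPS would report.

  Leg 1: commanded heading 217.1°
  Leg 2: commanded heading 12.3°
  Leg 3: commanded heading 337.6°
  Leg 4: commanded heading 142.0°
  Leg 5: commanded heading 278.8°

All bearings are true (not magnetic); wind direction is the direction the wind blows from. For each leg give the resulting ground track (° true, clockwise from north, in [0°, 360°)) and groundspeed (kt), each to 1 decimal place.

Leg 1: track=214.1°, groundspeed=85.9 kt
Leg 2: track=16.7°, groundspeed=100.3 kt
Leg 3: track=343.4°, groundspeed=95.1 kt
Leg 4: track=136.5°, groundspeed=96.8 kt
Leg 5: track=282.3°, groundspeed=86.4 kt

Leg 1: heading 217.1°; drift -3.0° → track 214.1°, groundspeed 85.9 kt
Leg 2: heading 12.3°; drift +4.4° → track 16.7°, groundspeed 100.3 kt
Leg 3: heading 337.6°; drift +5.8° → track 343.4°, groundspeed 95.1 kt
Leg 4: heading 142.0°; drift -5.5° → track 136.5°, groundspeed 96.8 kt
Leg 5: heading 278.8°; drift +3.5° → track 282.3°, groundspeed 86.4 kt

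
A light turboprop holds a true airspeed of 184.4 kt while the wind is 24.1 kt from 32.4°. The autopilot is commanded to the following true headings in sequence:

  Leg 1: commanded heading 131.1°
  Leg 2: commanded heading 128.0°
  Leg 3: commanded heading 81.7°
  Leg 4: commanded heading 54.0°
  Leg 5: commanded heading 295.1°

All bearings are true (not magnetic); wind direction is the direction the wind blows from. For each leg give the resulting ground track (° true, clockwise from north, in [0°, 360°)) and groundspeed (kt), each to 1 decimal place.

Leg 1: track=138.3°, groundspeed=189.5 kt
Leg 2: track=135.3°, groundspeed=188.3 kt
Leg 3: track=87.9°, groundspeed=169.7 kt
Leg 4: track=57.1°, groundspeed=162.2 kt
Leg 5: track=287.8°, groundspeed=189.0 kt

Leg 1: heading 131.1°; drift +7.2° → track 138.3°, groundspeed 189.5 kt
Leg 2: heading 128.0°; drift +7.3° → track 135.3°, groundspeed 188.3 kt
Leg 3: heading 81.7°; drift +6.2° → track 87.9°, groundspeed 169.7 kt
Leg 4: heading 54.0°; drift +3.1° → track 57.1°, groundspeed 162.2 kt
Leg 5: heading 295.1°; drift -7.3° → track 287.8°, groundspeed 189.0 kt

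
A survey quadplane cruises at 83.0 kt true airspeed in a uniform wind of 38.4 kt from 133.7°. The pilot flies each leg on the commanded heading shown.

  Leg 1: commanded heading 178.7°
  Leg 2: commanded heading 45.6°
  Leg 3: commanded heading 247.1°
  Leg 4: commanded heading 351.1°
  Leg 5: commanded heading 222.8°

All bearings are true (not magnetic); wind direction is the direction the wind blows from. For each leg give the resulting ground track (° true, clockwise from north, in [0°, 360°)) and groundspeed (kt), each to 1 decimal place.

Leg 1: track=204.6°, groundspeed=62.1 kt
Leg 2: track=20.4°, groundspeed=90.3 kt
Leg 3: track=266.8°, groundspeed=104.4 kt
Leg 4: track=339.5°, groundspeed=115.9 kt
Leg 5: track=247.8°, groundspeed=90.9 kt

Leg 1: heading 178.7°; drift +25.9° → track 204.6°, groundspeed 62.1 kt
Leg 2: heading 45.6°; drift -25.2° → track 20.4°, groundspeed 90.3 kt
Leg 3: heading 247.1°; drift +19.7° → track 266.8°, groundspeed 104.4 kt
Leg 4: heading 351.1°; drift -11.6° → track 339.5°, groundspeed 115.9 kt
Leg 5: heading 222.8°; drift +25.0° → track 247.8°, groundspeed 90.9 kt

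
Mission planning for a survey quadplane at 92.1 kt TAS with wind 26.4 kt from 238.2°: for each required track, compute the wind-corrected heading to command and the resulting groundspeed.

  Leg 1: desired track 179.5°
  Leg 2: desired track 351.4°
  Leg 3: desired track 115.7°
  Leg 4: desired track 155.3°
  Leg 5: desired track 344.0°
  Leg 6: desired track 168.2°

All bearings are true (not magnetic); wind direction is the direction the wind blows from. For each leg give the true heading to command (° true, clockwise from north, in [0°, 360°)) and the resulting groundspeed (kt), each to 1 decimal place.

Leg 1: desired track 179.5°; wind correction +14.2° → command heading 193.7°, groundspeed 75.6 kt
Leg 2: desired track 351.4°; wind correction -15.3° → command heading 336.1°, groundspeed 99.2 kt
Leg 3: desired track 115.7°; wind correction +14.0° → command heading 129.7°, groundspeed 103.6 kt
Leg 4: desired track 155.3°; wind correction +16.5° → command heading 171.8°, groundspeed 85.0 kt
Leg 5: desired track 344.0°; wind correction -16.0° → command heading 328.0°, groundspeed 95.7 kt
Leg 6: desired track 168.2°; wind correction +15.6° → command heading 183.8°, groundspeed 79.7 kt

Leg 1: heading=193.7°, groundspeed=75.6 kt
Leg 2: heading=336.1°, groundspeed=99.2 kt
Leg 3: heading=129.7°, groundspeed=103.6 kt
Leg 4: heading=171.8°, groundspeed=85.0 kt
Leg 5: heading=328.0°, groundspeed=95.7 kt
Leg 6: heading=183.8°, groundspeed=79.7 kt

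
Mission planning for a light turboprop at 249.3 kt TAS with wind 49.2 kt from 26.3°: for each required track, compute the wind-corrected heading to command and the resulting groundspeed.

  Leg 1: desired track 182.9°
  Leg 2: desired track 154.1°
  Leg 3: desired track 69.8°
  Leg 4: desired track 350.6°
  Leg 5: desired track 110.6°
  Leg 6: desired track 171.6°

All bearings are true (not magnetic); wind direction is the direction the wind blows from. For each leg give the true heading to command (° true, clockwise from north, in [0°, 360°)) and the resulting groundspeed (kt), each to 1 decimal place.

Leg 1: desired track 182.9°; wind correction -4.5° → command heading 178.4°, groundspeed 293.7 kt
Leg 2: desired track 154.1°; wind correction -9.0° → command heading 145.1°, groundspeed 276.4 kt
Leg 3: desired track 69.8°; wind correction -7.8° → command heading 62.0°, groundspeed 211.3 kt
Leg 4: desired track 350.6°; wind correction +6.6° → command heading 357.2°, groundspeed 207.7 kt
Leg 5: desired track 110.6°; wind correction -11.3° → command heading 99.3°, groundspeed 239.6 kt
Leg 6: desired track 171.6°; wind correction -6.5° → command heading 165.1°, groundspeed 288.2 kt

Leg 1: heading=178.4°, groundspeed=293.7 kt
Leg 2: heading=145.1°, groundspeed=276.4 kt
Leg 3: heading=62.0°, groundspeed=211.3 kt
Leg 4: heading=357.2°, groundspeed=207.7 kt
Leg 5: heading=99.3°, groundspeed=239.6 kt
Leg 6: heading=165.1°, groundspeed=288.2 kt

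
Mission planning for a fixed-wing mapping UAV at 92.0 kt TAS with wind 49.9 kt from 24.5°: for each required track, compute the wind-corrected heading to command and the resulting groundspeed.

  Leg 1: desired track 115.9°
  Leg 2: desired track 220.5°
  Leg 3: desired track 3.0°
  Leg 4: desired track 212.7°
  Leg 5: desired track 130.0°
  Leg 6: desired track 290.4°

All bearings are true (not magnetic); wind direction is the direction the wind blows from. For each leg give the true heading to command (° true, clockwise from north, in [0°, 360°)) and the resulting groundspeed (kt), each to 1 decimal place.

Leg 1: desired track 115.9°; wind correction -32.8° → command heading 83.1°, groundspeed 78.5 kt
Leg 2: desired track 220.5°; wind correction +8.6° → command heading 229.1°, groundspeed 138.9 kt
Leg 3: desired track 3.0°; wind correction +11.5° → command heading 14.5°, groundspeed 43.7 kt
Leg 4: desired track 212.7°; wind correction +4.4° → command heading 217.1°, groundspeed 141.1 kt
Leg 5: desired track 130.0°; wind correction -31.5° → command heading 98.5°, groundspeed 91.8 kt
Leg 6: desired track 290.4°; wind correction +32.8° → command heading 323.2°, groundspeed 80.9 kt

Leg 1: heading=83.1°, groundspeed=78.5 kt
Leg 2: heading=229.1°, groundspeed=138.9 kt
Leg 3: heading=14.5°, groundspeed=43.7 kt
Leg 4: heading=217.1°, groundspeed=141.1 kt
Leg 5: heading=98.5°, groundspeed=91.8 kt
Leg 6: heading=323.2°, groundspeed=80.9 kt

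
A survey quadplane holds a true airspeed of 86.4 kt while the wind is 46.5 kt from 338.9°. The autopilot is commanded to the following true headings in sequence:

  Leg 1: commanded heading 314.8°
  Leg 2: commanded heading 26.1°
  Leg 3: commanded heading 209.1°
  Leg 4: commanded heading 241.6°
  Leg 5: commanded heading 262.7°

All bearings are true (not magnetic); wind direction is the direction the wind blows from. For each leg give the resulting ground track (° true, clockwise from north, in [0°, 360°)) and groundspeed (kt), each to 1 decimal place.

Leg 1: heading 314.8°; drift -23.4° → track 291.4°, groundspeed 47.9 kt
Leg 2: heading 26.1°; drift +31.9° → track 58.0°, groundspeed 64.6 kt
Leg 3: heading 209.1°; drift -17.1° → track 192.0°, groundspeed 121.5 kt
Leg 4: heading 241.6°; drift -26.5° → track 215.1°, groundspeed 103.2 kt
Leg 5: heading 262.7°; drift -30.9° → track 231.8°, groundspeed 87.8 kt

Leg 1: track=291.4°, groundspeed=47.9 kt
Leg 2: track=58.0°, groundspeed=64.6 kt
Leg 3: track=192.0°, groundspeed=121.5 kt
Leg 4: track=215.1°, groundspeed=103.2 kt
Leg 5: track=231.8°, groundspeed=87.8 kt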